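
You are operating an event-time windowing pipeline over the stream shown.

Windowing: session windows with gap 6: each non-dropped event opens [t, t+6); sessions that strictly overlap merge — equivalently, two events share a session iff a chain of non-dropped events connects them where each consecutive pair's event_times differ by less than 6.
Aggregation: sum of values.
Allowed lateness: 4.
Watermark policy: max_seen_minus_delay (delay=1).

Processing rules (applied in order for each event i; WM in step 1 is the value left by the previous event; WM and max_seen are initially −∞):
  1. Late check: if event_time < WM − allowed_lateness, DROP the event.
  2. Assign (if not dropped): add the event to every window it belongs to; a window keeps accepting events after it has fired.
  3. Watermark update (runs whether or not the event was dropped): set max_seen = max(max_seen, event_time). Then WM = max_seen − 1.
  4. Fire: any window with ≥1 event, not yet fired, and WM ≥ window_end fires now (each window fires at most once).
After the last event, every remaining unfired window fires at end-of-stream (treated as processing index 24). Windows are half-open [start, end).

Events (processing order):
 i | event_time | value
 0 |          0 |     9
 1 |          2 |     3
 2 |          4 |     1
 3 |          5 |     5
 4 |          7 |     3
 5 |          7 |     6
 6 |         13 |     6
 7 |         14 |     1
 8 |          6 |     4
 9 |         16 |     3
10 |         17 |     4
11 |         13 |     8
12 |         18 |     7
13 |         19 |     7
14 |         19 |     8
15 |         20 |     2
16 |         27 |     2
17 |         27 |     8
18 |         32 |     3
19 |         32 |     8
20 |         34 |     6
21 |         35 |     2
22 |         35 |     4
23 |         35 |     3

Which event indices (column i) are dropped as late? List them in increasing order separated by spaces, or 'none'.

i=0 t=0 v=9: → [0,6); WM=-1
i=1 t=2 v=3: → [0,8); WM=1
i=2 t=4 v=1: → [0,10); WM=3
i=3 t=5 v=5: → [0,11); WM=4
i=4 t=7 v=3: → [0,13); WM=6
i=5 t=7 v=6: → [0,13); WM=6
i=6 t=13 v=6: → [13,19); WM=12
i=7 t=14 v=1: → [13,20); WM=13
i=8 t=6 v=4: DROP (t<13-4); WM=13
i=9 t=16 v=3: → [13,22); WM=15
i=10 t=17 v=4: → [13,23); WM=16
i=11 t=13 v=8: → [13,23); WM=16
i=12 t=18 v=7: → [13,24); WM=17
i=13 t=19 v=7: → [13,25); WM=18
i=14 t=19 v=8: → [13,25); WM=18
i=15 t=20 v=2: → [13,26); WM=19
i=16 t=27 v=2: → [27,33); WM=26
i=17 t=27 v=8: → [27,33); WM=26
i=18 t=32 v=3: → [27,38); WM=31
i=19 t=32 v=8: → [27,38); WM=31
i=20 t=34 v=6: → [27,40); WM=33
i=21 t=35 v=2: → [27,41); WM=34
i=22 t=35 v=4: → [27,41); WM=34
i=23 t=35 v=3: → [27,41); WM=34

8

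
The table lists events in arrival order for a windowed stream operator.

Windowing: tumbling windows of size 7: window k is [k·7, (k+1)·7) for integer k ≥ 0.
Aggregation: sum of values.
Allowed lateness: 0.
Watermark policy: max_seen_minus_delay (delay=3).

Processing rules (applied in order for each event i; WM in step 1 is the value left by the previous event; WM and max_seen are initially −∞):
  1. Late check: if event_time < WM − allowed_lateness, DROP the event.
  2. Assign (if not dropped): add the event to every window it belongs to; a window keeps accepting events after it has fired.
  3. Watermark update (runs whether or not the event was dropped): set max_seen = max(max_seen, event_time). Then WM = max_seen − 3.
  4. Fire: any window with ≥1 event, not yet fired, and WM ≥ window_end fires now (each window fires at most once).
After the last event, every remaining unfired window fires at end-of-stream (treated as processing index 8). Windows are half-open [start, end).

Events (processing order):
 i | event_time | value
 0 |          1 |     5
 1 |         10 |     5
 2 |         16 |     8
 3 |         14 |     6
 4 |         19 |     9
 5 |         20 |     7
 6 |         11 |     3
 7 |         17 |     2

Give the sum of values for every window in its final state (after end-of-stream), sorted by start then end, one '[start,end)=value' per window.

i=0 t=1 v=5: → [0,7); WM=-2
i=1 t=10 v=5: → [7,14); WM=7; [0,7) fires=5
i=2 t=16 v=8: → [14,21); WM=13
i=3 t=14 v=6: → [14,21); WM=13
i=4 t=19 v=9: → [14,21); WM=16; [7,14) fires=5
i=5 t=20 v=7: → [14,21); WM=17
i=6 t=11 v=3: DROP (t<17-0); WM=17
i=7 t=17 v=2: → [14,21); WM=17

[0,7)=5 [7,14)=5 [14,21)=32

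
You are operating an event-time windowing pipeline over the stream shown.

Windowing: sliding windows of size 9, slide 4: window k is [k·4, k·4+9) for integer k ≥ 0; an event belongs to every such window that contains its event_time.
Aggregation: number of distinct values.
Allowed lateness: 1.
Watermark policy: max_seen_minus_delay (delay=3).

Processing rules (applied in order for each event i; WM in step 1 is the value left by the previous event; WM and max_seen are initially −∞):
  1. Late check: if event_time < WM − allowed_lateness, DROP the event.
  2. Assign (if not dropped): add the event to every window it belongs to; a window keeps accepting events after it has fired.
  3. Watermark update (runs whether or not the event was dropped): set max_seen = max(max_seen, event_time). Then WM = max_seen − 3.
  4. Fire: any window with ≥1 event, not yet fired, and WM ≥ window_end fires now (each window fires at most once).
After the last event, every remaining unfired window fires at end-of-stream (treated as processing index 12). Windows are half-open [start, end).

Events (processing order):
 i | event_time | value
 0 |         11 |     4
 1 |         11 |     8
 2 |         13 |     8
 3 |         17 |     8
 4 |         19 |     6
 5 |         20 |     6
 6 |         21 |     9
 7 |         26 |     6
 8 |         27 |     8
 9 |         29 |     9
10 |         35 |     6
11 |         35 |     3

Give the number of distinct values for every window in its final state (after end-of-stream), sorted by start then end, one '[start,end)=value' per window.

i=0 t=11 v=4: → [8,17),[4,13); WM=8
i=1 t=11 v=8: → [8,17),[4,13); WM=8
i=2 t=13 v=8: → [12,21),[8,17); WM=10
i=3 t=17 v=8: → [16,25),[12,21); WM=14; [4,13) fires=2
i=4 t=19 v=6: → [16,25),[12,21); WM=16
i=5 t=20 v=6: → [20,29),[16,25),[12,21); WM=17; [8,17) fires=2
i=6 t=21 v=9: → [20,29),[16,25); WM=18
i=7 t=26 v=6: → [24,33),[20,29); WM=23; [12,21) fires=2
i=8 t=27 v=8: → [24,33),[20,29); WM=24
i=9 t=29 v=9: → [28,37),[24,33); WM=26; [16,25) fires=3
i=10 t=35 v=6: → [32,41),[28,37); WM=32; [20,29) fires=3
i=11 t=35 v=3: → [32,41),[28,37); WM=32

[4,13)=2 [8,17)=2 [12,21)=2 [16,25)=3 [20,29)=3 [24,33)=3 [28,37)=3 [32,41)=2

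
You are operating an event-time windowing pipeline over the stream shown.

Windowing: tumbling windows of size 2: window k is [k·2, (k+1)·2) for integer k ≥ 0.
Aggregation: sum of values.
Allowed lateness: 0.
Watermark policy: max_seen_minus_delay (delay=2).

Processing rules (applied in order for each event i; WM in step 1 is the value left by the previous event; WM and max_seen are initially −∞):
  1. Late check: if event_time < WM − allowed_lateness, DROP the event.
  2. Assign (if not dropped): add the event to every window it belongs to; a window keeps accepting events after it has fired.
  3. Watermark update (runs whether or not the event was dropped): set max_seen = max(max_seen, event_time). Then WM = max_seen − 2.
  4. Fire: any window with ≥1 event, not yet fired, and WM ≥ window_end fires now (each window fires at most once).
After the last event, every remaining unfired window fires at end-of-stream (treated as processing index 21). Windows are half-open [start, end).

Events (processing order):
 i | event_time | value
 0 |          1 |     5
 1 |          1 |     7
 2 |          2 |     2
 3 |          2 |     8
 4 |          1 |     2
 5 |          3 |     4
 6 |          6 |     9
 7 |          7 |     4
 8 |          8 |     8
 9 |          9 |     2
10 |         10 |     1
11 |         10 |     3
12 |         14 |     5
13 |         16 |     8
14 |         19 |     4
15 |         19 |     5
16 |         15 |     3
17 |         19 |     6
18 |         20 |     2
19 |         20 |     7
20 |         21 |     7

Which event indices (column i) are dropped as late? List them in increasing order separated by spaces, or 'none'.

16

i=0 t=1 v=5: → [0,2); WM=-1
i=1 t=1 v=7: → [0,2); WM=-1
i=2 t=2 v=2: → [2,4); WM=0
i=3 t=2 v=8: → [2,4); WM=0
i=4 t=1 v=2: → [0,2); WM=0
i=5 t=3 v=4: → [2,4); WM=1
i=6 t=6 v=9: → [6,8); WM=4; [0,2) fires=14 [2,4) fires=14
i=7 t=7 v=4: → [6,8); WM=5
i=8 t=8 v=8: → [8,10); WM=6
i=9 t=9 v=2: → [8,10); WM=7
i=10 t=10 v=1: → [10,12); WM=8; [6,8) fires=13
i=11 t=10 v=3: → [10,12); WM=8
i=12 t=14 v=5: → [14,16); WM=12; [8,10) fires=10 [10,12) fires=4
i=13 t=16 v=8: → [16,18); WM=14
i=14 t=19 v=4: → [18,20); WM=17; [14,16) fires=5
i=15 t=19 v=5: → [18,20); WM=17
i=16 t=15 v=3: DROP (t<17-0); WM=17
i=17 t=19 v=6: → [18,20); WM=17
i=18 t=20 v=2: → [20,22); WM=18; [16,18) fires=8
i=19 t=20 v=7: → [20,22); WM=18
i=20 t=21 v=7: → [20,22); WM=19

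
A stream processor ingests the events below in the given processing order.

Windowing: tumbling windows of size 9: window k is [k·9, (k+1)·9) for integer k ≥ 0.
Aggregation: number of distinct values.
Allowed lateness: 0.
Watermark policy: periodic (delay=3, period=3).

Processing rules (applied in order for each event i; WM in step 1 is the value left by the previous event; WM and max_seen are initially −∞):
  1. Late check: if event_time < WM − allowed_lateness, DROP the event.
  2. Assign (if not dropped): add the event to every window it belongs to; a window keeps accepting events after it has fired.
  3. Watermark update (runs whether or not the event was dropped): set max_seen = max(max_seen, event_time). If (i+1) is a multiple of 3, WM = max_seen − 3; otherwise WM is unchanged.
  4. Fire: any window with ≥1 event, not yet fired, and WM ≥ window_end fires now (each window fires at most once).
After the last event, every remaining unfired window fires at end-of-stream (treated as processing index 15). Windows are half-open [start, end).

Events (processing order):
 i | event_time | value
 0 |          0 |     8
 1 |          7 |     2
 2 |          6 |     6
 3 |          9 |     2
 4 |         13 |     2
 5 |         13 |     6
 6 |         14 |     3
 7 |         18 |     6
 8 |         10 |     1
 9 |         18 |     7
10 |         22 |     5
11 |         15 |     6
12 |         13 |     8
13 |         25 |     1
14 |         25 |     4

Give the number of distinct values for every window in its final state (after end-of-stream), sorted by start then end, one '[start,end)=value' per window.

[0,9)=3 [9,18)=4 [18,27)=5

i=0 t=0 v=8: → [0,9); WM=−∞
i=1 t=7 v=2: → [0,9); WM=−∞
i=2 t=6 v=6: → [0,9); WM=4
i=3 t=9 v=2: → [9,18); WM=4
i=4 t=13 v=2: → [9,18); WM=4
i=5 t=13 v=6: → [9,18); WM=10; [0,9) fires=3
i=6 t=14 v=3: → [9,18); WM=10
i=7 t=18 v=6: → [18,27); WM=10
i=8 t=10 v=1: → [9,18); WM=15
i=9 t=18 v=7: → [18,27); WM=15
i=10 t=22 v=5: → [18,27); WM=15
i=11 t=15 v=6: → [9,18); WM=19; [9,18) fires=4
i=12 t=13 v=8: DROP (t<19-0); WM=19
i=13 t=25 v=1: → [18,27); WM=19
i=14 t=25 v=4: → [18,27); WM=22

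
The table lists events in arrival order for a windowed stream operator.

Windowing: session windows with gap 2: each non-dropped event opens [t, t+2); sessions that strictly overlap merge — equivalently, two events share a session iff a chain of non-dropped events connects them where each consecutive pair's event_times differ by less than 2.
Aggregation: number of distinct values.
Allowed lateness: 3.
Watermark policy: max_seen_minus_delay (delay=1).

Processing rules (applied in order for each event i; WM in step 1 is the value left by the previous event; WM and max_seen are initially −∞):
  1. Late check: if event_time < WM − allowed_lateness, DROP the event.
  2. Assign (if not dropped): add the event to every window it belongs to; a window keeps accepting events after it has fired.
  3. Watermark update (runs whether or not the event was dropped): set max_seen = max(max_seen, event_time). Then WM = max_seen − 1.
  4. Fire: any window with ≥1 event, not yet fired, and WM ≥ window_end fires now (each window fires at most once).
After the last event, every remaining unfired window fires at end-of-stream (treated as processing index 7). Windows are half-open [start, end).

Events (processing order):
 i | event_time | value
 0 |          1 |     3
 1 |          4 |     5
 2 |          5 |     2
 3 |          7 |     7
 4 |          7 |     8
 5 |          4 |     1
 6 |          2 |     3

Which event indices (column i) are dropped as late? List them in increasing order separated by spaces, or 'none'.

6

i=0 t=1 v=3: → [1,3); WM=0
i=1 t=4 v=5: → [4,6); WM=3
i=2 t=5 v=2: → [4,7); WM=4
i=3 t=7 v=7: → [7,9); WM=6
i=4 t=7 v=8: → [7,9); WM=6
i=5 t=4 v=1: → [4,7); WM=6
i=6 t=2 v=3: DROP (t<6-3); WM=6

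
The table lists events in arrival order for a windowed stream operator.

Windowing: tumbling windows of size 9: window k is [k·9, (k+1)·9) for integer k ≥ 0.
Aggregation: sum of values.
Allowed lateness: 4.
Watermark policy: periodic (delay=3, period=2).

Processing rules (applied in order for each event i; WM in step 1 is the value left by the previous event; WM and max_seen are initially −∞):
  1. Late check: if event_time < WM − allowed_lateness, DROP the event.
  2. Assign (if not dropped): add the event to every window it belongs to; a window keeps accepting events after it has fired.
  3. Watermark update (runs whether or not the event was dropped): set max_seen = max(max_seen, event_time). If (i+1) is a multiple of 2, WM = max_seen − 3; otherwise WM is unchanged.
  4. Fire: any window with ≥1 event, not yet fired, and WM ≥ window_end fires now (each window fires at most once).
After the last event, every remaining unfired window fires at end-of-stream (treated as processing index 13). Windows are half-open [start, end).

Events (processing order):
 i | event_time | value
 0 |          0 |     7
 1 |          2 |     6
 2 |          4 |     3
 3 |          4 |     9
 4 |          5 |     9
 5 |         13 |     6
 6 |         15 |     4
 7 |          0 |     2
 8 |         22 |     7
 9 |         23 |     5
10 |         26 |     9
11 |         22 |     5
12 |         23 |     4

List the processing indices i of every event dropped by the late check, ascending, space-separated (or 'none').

7

i=0 t=0 v=7: → [0,9); WM=−∞
i=1 t=2 v=6: → [0,9); WM=-1
i=2 t=4 v=3: → [0,9); WM=-1
i=3 t=4 v=9: → [0,9); WM=1
i=4 t=5 v=9: → [0,9); WM=1
i=5 t=13 v=6: → [9,18); WM=10; [0,9) fires=34
i=6 t=15 v=4: → [9,18); WM=10
i=7 t=0 v=2: DROP (t<10-4); WM=12
i=8 t=22 v=7: → [18,27); WM=12
i=9 t=23 v=5: → [18,27); WM=20; [9,18) fires=10
i=10 t=26 v=9: → [18,27); WM=20
i=11 t=22 v=5: → [18,27); WM=23
i=12 t=23 v=4: → [18,27); WM=23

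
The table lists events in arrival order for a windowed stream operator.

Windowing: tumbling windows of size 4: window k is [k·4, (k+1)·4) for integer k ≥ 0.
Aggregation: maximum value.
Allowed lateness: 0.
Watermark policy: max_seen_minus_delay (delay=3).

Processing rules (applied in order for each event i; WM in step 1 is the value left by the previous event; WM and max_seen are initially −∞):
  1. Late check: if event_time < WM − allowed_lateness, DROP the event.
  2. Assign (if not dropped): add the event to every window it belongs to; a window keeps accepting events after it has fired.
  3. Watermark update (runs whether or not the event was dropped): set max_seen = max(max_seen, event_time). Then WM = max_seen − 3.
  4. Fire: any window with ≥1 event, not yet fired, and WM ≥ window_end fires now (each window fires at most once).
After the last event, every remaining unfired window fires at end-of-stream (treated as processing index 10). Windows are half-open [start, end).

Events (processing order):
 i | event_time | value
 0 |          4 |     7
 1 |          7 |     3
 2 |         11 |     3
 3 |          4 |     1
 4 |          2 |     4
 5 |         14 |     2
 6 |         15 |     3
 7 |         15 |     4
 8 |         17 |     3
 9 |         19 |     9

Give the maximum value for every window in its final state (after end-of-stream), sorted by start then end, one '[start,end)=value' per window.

[4,8)=7 [8,12)=3 [12,16)=4 [16,20)=9

i=0 t=4 v=7: → [4,8); WM=1
i=1 t=7 v=3: → [4,8); WM=4
i=2 t=11 v=3: → [8,12); WM=8; [4,8) fires=7
i=3 t=4 v=1: DROP (t<8-0); WM=8
i=4 t=2 v=4: DROP (t<8-0); WM=8
i=5 t=14 v=2: → [12,16); WM=11
i=6 t=15 v=3: → [12,16); WM=12; [8,12) fires=3
i=7 t=15 v=4: → [12,16); WM=12
i=8 t=17 v=3: → [16,20); WM=14
i=9 t=19 v=9: → [16,20); WM=16; [12,16) fires=4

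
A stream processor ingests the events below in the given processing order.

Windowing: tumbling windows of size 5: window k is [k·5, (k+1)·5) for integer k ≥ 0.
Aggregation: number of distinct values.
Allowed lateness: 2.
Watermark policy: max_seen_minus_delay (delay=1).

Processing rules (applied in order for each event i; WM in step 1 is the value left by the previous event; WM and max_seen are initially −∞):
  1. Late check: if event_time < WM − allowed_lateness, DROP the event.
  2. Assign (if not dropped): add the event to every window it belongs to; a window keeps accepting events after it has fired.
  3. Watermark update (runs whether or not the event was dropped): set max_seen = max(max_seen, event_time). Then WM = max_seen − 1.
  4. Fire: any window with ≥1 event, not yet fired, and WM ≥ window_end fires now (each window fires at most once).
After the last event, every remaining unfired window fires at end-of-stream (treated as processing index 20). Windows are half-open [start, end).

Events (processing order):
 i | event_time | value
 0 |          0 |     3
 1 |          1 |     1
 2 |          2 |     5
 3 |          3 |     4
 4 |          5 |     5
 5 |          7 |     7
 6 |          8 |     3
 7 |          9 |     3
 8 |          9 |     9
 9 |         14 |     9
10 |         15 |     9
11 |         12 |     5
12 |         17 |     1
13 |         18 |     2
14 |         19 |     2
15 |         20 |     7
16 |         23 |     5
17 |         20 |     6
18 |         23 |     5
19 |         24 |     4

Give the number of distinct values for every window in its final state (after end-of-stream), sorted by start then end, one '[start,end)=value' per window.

i=0 t=0 v=3: → [0,5); WM=-1
i=1 t=1 v=1: → [0,5); WM=0
i=2 t=2 v=5: → [0,5); WM=1
i=3 t=3 v=4: → [0,5); WM=2
i=4 t=5 v=5: → [5,10); WM=4
i=5 t=7 v=7: → [5,10); WM=6; [0,5) fires=4
i=6 t=8 v=3: → [5,10); WM=7
i=7 t=9 v=3: → [5,10); WM=8
i=8 t=9 v=9: → [5,10); WM=8
i=9 t=14 v=9: → [10,15); WM=13; [5,10) fires=4
i=10 t=15 v=9: → [15,20); WM=14
i=11 t=12 v=5: → [10,15); WM=14
i=12 t=17 v=1: → [15,20); WM=16; [10,15) fires=2
i=13 t=18 v=2: → [15,20); WM=17
i=14 t=19 v=2: → [15,20); WM=18
i=15 t=20 v=7: → [20,25); WM=19
i=16 t=23 v=5: → [20,25); WM=22; [15,20) fires=3
i=17 t=20 v=6: → [20,25); WM=22
i=18 t=23 v=5: → [20,25); WM=22
i=19 t=24 v=4: → [20,25); WM=23

[0,5)=4 [5,10)=4 [10,15)=2 [15,20)=3 [20,25)=4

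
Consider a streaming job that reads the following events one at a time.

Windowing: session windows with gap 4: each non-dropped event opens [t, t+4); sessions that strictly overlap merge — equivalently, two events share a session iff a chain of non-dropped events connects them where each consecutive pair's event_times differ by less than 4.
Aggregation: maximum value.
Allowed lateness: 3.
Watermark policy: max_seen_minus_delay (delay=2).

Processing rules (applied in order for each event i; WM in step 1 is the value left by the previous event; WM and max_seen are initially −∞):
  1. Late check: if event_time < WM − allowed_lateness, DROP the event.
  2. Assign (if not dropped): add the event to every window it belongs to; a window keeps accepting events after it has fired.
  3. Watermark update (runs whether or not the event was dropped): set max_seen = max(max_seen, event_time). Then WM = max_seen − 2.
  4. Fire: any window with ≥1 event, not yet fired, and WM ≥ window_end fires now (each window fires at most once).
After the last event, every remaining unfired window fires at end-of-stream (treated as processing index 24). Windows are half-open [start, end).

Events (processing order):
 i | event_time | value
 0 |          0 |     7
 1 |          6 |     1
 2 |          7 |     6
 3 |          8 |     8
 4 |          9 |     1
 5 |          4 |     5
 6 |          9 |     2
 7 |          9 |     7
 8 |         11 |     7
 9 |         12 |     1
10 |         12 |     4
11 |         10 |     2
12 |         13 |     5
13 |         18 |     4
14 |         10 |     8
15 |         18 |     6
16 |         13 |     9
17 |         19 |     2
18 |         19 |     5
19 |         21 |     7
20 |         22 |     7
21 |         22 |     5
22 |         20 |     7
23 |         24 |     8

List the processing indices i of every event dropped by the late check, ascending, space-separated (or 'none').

14

i=0 t=0 v=7: → [0,4); WM=-2
i=1 t=6 v=1: → [6,10); WM=4
i=2 t=7 v=6: → [6,11); WM=5
i=3 t=8 v=8: → [6,12); WM=6
i=4 t=9 v=1: → [6,13); WM=7
i=5 t=4 v=5: → [4,13); WM=7
i=6 t=9 v=2: → [4,13); WM=7
i=7 t=9 v=7: → [4,13); WM=7
i=8 t=11 v=7: → [4,15); WM=9
i=9 t=12 v=1: → [4,16); WM=10
i=10 t=12 v=4: → [4,16); WM=10
i=11 t=10 v=2: → [4,16); WM=10
i=12 t=13 v=5: → [4,17); WM=11
i=13 t=18 v=4: → [18,22); WM=16
i=14 t=10 v=8: DROP (t<16-3); WM=16
i=15 t=18 v=6: → [18,22); WM=16
i=16 t=13 v=9: → [4,17); WM=16
i=17 t=19 v=2: → [18,23); WM=17
i=18 t=19 v=5: → [18,23); WM=17
i=19 t=21 v=7: → [18,25); WM=19
i=20 t=22 v=7: → [18,26); WM=20
i=21 t=22 v=5: → [18,26); WM=20
i=22 t=20 v=7: → [18,26); WM=20
i=23 t=24 v=8: → [18,28); WM=22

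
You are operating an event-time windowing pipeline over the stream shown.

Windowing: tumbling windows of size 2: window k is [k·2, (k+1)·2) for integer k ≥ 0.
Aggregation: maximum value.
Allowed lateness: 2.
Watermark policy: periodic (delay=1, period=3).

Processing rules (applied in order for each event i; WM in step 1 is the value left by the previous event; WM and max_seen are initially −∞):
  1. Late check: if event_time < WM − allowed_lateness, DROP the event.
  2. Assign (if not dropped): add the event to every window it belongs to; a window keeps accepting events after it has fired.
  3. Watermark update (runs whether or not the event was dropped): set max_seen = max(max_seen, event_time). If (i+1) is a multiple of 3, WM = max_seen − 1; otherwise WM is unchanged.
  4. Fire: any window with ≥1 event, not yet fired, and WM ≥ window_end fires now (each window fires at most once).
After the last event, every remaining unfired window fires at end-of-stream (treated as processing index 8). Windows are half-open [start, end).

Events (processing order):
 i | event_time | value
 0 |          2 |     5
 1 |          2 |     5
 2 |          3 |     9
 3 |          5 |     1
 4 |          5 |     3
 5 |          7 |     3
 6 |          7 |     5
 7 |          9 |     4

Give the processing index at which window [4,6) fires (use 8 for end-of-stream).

i=0 t=2 v=5: → [2,4); WM=−∞
i=1 t=2 v=5: → [2,4); WM=−∞
i=2 t=3 v=9: → [2,4); WM=2
i=3 t=5 v=1: → [4,6); WM=2
i=4 t=5 v=3: → [4,6); WM=2
i=5 t=7 v=3: → [6,8); WM=6; [2,4) fires=9 [4,6) fires=3
i=6 t=7 v=5: → [6,8); WM=6
i=7 t=9 v=4: → [8,10); WM=6

5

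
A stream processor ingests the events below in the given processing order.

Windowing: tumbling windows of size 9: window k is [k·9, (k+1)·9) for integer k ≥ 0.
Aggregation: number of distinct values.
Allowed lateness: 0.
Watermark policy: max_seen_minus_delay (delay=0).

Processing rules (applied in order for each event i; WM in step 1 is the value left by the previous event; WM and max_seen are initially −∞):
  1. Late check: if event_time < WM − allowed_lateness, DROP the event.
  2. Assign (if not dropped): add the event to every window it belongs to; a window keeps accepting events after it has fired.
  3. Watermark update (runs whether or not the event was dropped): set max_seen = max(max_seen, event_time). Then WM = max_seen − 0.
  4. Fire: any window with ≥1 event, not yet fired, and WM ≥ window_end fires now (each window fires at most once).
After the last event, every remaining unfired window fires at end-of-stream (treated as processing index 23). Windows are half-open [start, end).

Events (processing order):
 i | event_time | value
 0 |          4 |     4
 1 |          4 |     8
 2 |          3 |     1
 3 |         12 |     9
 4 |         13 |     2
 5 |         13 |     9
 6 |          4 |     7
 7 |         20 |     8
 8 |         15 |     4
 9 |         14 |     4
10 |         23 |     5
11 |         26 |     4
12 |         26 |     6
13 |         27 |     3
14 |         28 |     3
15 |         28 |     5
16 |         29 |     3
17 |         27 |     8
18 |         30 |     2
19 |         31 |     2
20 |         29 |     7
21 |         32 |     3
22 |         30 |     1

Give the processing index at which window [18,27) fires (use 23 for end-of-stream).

i=0 t=4 v=4: → [0,9); WM=4
i=1 t=4 v=8: → [0,9); WM=4
i=2 t=3 v=1: DROP (t<4-0); WM=4
i=3 t=12 v=9: → [9,18); WM=12; [0,9) fires=2
i=4 t=13 v=2: → [9,18); WM=13
i=5 t=13 v=9: → [9,18); WM=13
i=6 t=4 v=7: DROP (t<13-0); WM=13
i=7 t=20 v=8: → [18,27); WM=20; [9,18) fires=2
i=8 t=15 v=4: DROP (t<20-0); WM=20
i=9 t=14 v=4: DROP (t<20-0); WM=20
i=10 t=23 v=5: → [18,27); WM=23
i=11 t=26 v=4: → [18,27); WM=26
i=12 t=26 v=6: → [18,27); WM=26
i=13 t=27 v=3: → [27,36); WM=27; [18,27) fires=4
i=14 t=28 v=3: → [27,36); WM=28
i=15 t=28 v=5: → [27,36); WM=28
i=16 t=29 v=3: → [27,36); WM=29
i=17 t=27 v=8: DROP (t<29-0); WM=29
i=18 t=30 v=2: → [27,36); WM=30
i=19 t=31 v=2: → [27,36); WM=31
i=20 t=29 v=7: DROP (t<31-0); WM=31
i=21 t=32 v=3: → [27,36); WM=32
i=22 t=30 v=1: DROP (t<32-0); WM=32

13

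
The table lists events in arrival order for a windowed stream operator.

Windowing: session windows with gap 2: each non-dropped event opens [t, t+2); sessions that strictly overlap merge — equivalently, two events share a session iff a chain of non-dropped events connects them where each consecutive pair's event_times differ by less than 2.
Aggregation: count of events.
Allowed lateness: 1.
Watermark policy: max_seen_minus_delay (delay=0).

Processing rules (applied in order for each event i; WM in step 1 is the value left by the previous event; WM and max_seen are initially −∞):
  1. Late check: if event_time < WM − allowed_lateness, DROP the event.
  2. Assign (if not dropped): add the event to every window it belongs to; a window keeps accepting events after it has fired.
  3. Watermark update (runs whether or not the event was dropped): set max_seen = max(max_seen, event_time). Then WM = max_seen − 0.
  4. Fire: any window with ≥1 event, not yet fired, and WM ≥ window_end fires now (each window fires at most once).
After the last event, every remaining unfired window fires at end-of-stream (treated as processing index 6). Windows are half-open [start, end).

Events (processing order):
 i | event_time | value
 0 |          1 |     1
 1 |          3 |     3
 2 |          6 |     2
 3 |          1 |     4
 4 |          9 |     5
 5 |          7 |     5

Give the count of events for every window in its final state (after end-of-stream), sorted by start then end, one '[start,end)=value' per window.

i=0 t=1 v=1: → [1,3); WM=1
i=1 t=3 v=3: → [3,5); WM=3
i=2 t=6 v=2: → [6,8); WM=6
i=3 t=1 v=4: DROP (t<6-1); WM=6
i=4 t=9 v=5: → [9,11); WM=9
i=5 t=7 v=5: DROP (t<9-1); WM=9

[1,3)=1 [3,5)=1 [6,8)=1 [9,11)=1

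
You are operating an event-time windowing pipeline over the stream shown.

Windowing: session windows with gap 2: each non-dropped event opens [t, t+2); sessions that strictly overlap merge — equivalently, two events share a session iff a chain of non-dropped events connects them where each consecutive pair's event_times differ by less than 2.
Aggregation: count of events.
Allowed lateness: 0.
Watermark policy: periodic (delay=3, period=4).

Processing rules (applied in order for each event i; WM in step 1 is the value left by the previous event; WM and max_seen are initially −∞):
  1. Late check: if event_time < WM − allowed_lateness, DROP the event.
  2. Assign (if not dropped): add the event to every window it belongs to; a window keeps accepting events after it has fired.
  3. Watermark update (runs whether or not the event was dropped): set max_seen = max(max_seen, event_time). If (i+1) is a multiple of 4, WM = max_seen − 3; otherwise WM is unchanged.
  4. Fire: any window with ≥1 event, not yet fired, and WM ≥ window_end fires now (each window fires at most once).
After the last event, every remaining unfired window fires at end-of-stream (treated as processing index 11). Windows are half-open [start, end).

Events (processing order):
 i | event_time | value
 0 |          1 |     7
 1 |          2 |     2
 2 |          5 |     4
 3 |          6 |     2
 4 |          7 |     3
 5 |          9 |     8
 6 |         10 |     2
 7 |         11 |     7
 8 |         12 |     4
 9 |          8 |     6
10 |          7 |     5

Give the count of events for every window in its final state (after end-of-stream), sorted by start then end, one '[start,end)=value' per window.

[1,4)=2 [5,14)=8

i=0 t=1 v=7: → [1,3); WM=−∞
i=1 t=2 v=2: → [1,4); WM=−∞
i=2 t=5 v=4: → [5,7); WM=−∞
i=3 t=6 v=2: → [5,8); WM=3
i=4 t=7 v=3: → [5,9); WM=3
i=5 t=9 v=8: → [9,11); WM=3
i=6 t=10 v=2: → [9,12); WM=3
i=7 t=11 v=7: → [9,13); WM=8
i=8 t=12 v=4: → [9,14); WM=8
i=9 t=8 v=6: → [5,14); WM=8
i=10 t=7 v=5: DROP (t<8-0); WM=8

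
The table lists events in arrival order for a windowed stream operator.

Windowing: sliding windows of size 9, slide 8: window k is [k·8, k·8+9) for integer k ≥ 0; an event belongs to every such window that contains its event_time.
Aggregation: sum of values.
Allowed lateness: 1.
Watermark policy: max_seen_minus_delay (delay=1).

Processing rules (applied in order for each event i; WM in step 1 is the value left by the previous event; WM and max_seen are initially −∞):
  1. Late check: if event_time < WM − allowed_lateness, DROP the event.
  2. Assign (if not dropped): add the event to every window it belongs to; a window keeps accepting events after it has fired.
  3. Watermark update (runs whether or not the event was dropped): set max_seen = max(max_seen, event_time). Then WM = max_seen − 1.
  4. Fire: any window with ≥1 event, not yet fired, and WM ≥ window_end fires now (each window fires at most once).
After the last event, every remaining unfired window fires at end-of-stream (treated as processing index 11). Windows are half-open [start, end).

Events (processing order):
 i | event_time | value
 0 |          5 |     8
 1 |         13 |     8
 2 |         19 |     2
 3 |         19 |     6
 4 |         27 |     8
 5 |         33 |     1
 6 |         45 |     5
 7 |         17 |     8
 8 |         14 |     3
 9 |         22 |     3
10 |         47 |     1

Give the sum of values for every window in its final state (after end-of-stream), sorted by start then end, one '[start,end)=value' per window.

[0,9)=8 [8,17)=8 [16,25)=8 [24,33)=8 [32,41)=1 [40,49)=6

i=0 t=5 v=8: → [0,9); WM=4
i=1 t=13 v=8: → [8,17); WM=12; [0,9) fires=8
i=2 t=19 v=2: → [16,25); WM=18; [8,17) fires=8
i=3 t=19 v=6: → [16,25); WM=18
i=4 t=27 v=8: → [24,33); WM=26; [16,25) fires=8
i=5 t=33 v=1: → [32,41); WM=32
i=6 t=45 v=5: → [40,49); WM=44; [24,33) fires=8 [32,41) fires=1
i=7 t=17 v=8: DROP (t<44-1); WM=44
i=8 t=14 v=3: DROP (t<44-1); WM=44
i=9 t=22 v=3: DROP (t<44-1); WM=44
i=10 t=47 v=1: → [40,49); WM=46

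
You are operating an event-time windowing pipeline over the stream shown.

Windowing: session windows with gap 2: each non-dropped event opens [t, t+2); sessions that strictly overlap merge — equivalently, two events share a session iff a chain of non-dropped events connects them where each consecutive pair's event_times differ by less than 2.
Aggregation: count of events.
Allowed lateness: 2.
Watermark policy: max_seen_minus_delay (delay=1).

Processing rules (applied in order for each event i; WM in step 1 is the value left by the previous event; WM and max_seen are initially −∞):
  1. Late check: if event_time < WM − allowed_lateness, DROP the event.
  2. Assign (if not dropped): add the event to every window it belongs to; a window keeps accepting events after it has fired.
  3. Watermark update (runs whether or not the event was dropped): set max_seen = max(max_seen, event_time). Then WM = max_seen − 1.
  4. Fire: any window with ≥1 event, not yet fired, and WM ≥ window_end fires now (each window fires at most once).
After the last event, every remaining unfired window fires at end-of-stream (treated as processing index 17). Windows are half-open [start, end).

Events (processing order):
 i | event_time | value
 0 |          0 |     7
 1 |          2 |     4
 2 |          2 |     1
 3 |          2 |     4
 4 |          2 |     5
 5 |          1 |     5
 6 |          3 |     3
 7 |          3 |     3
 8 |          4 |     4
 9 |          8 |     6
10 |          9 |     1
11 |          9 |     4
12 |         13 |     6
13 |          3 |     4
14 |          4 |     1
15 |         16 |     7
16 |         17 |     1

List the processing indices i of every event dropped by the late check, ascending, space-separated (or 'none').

13 14

i=0 t=0 v=7: → [0,2); WM=-1
i=1 t=2 v=4: → [2,4); WM=1
i=2 t=2 v=1: → [2,4); WM=1
i=3 t=2 v=4: → [2,4); WM=1
i=4 t=2 v=5: → [2,4); WM=1
i=5 t=1 v=5: → [0,4); WM=1
i=6 t=3 v=3: → [0,5); WM=2
i=7 t=3 v=3: → [0,5); WM=2
i=8 t=4 v=4: → [0,6); WM=3
i=9 t=8 v=6: → [8,10); WM=7
i=10 t=9 v=1: → [8,11); WM=8
i=11 t=9 v=4: → [8,11); WM=8
i=12 t=13 v=6: → [13,15); WM=12
i=13 t=3 v=4: DROP (t<12-2); WM=12
i=14 t=4 v=1: DROP (t<12-2); WM=12
i=15 t=16 v=7: → [16,18); WM=15
i=16 t=17 v=1: → [16,19); WM=16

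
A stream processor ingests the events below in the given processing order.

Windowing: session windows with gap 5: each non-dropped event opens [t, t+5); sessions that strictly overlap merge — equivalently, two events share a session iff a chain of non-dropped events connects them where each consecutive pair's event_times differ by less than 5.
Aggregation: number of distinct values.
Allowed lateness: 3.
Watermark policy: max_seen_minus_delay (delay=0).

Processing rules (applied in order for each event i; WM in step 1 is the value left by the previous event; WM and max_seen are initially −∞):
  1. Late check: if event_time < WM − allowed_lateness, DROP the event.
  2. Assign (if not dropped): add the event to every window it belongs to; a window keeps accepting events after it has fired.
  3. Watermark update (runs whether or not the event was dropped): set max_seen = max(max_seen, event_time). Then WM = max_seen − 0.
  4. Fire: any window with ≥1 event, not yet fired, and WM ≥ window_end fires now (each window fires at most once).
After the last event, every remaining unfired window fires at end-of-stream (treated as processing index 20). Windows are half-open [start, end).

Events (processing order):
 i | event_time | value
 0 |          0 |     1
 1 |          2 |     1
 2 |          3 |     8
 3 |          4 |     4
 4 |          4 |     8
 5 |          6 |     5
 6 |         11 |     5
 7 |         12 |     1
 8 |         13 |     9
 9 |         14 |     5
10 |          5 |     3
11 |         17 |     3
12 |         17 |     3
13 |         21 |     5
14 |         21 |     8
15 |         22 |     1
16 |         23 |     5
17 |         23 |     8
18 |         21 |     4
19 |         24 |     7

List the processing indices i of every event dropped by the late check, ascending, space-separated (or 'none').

i=0 t=0 v=1: → [0,5); WM=0
i=1 t=2 v=1: → [0,7); WM=2
i=2 t=3 v=8: → [0,8); WM=3
i=3 t=4 v=4: → [0,9); WM=4
i=4 t=4 v=8: → [0,9); WM=4
i=5 t=6 v=5: → [0,11); WM=6
i=6 t=11 v=5: → [11,16); WM=11
i=7 t=12 v=1: → [11,17); WM=12
i=8 t=13 v=9: → [11,18); WM=13
i=9 t=14 v=5: → [11,19); WM=14
i=10 t=5 v=3: DROP (t<14-3); WM=14
i=11 t=17 v=3: → [11,22); WM=17
i=12 t=17 v=3: → [11,22); WM=17
i=13 t=21 v=5: → [11,26); WM=21
i=14 t=21 v=8: → [11,26); WM=21
i=15 t=22 v=1: → [11,27); WM=22
i=16 t=23 v=5: → [11,28); WM=23
i=17 t=23 v=8: → [11,28); WM=23
i=18 t=21 v=4: → [11,28); WM=23
i=19 t=24 v=7: → [11,29); WM=24

10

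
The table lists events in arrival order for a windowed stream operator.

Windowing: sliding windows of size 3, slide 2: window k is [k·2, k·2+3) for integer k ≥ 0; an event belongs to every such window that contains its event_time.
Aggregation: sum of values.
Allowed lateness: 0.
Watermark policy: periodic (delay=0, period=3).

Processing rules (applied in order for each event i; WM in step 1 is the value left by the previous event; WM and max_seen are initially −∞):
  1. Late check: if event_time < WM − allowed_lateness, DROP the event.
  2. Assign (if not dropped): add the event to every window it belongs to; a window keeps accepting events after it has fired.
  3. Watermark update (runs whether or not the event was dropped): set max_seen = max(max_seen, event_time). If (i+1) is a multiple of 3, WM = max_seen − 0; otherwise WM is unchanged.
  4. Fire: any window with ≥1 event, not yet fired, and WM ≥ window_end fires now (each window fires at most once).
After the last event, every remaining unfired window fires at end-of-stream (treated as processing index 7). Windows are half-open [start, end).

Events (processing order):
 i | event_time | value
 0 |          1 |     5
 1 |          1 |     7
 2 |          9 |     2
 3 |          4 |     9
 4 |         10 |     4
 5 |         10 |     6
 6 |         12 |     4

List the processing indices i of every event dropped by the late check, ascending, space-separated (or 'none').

3

i=0 t=1 v=5: → [0,3); WM=−∞
i=1 t=1 v=7: → [0,3); WM=−∞
i=2 t=9 v=2: → [8,11); WM=9; [0,3) fires=12
i=3 t=4 v=9: DROP (t<9-0); WM=9
i=4 t=10 v=4: → [10,13),[8,11); WM=9
i=5 t=10 v=6: → [10,13),[8,11); WM=10
i=6 t=12 v=4: → [12,15),[10,13); WM=10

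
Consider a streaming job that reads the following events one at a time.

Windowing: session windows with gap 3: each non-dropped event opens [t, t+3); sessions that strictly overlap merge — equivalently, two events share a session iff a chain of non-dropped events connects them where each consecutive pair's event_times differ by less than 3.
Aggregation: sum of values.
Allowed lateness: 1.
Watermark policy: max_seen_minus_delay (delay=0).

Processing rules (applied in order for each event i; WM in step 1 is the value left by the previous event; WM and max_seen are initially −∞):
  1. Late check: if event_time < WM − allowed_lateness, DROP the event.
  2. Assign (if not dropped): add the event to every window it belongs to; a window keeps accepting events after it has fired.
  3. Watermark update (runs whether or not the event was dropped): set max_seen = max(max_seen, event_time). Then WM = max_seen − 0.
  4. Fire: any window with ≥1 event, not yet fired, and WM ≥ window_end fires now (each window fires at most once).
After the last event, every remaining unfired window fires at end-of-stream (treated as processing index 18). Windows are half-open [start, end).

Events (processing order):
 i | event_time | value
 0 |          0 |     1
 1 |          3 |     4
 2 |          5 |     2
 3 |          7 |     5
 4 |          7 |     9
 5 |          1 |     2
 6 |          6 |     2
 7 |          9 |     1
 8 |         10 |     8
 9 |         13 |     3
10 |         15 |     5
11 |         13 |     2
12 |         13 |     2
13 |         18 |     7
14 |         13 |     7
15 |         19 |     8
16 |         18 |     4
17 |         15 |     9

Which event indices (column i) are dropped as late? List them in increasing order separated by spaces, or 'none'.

i=0 t=0 v=1: → [0,3); WM=0
i=1 t=3 v=4: → [3,6); WM=3
i=2 t=5 v=2: → [3,8); WM=5
i=3 t=7 v=5: → [3,10); WM=7
i=4 t=7 v=9: → [3,10); WM=7
i=5 t=1 v=2: DROP (t<7-1); WM=7
i=6 t=6 v=2: → [3,10); WM=7
i=7 t=9 v=1: → [3,12); WM=9
i=8 t=10 v=8: → [3,13); WM=10
i=9 t=13 v=3: → [13,16); WM=13
i=10 t=15 v=5: → [13,18); WM=15
i=11 t=13 v=2: DROP (t<15-1); WM=15
i=12 t=13 v=2: DROP (t<15-1); WM=15
i=13 t=18 v=7: → [18,21); WM=18
i=14 t=13 v=7: DROP (t<18-1); WM=18
i=15 t=19 v=8: → [18,22); WM=19
i=16 t=18 v=4: → [18,22); WM=19
i=17 t=15 v=9: DROP (t<19-1); WM=19

5 11 12 14 17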